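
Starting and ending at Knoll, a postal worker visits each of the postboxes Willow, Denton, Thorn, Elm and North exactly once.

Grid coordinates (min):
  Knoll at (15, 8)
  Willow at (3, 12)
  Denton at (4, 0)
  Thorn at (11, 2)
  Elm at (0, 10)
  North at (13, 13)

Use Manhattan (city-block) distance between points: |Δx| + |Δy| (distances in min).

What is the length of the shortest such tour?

Knoll-Willow-Denton-Thorn-Elm-North-Knoll: 16+13+9+19+16+7 = 80
Knoll-Willow-Denton-Thorn-North-Elm-Knoll: 16+13+9+13+16+17 = 84
Knoll-Willow-Denton-Elm-Thorn-North-Knoll: 16+13+14+19+13+7 = 82
Knoll-Willow-Denton-Elm-North-Thorn-Knoll: 16+13+14+16+13+10 = 82
Knoll-Willow-Denton-North-Thorn-Elm-Knoll: 16+13+22+13+19+17 = 100
Knoll-Willow-Denton-North-Elm-Thorn-Knoll: 16+13+22+16+19+10 = 96
Knoll-Willow-Thorn-Denton-Elm-North-Knoll: 16+18+9+14+16+7 = 80
Knoll-Willow-Thorn-Denton-North-Elm-Knoll: 16+18+9+22+16+17 = 98
Knoll-Willow-Thorn-Elm-Denton-North-Knoll: 16+18+19+14+22+7 = 96
Knoll-Willow-Thorn-Elm-North-Denton-Knoll: 16+18+19+16+22+19 = 110
Knoll-Willow-Thorn-North-Denton-Elm-Knoll: 16+18+13+22+14+17 = 100
Knoll-Willow-Thorn-North-Elm-Denton-Knoll: 16+18+13+16+14+19 = 96
Knoll-Willow-Elm-Denton-Thorn-North-Knoll: 16+5+14+9+13+7 = 64
Knoll-Willow-Elm-Denton-North-Thorn-Knoll: 16+5+14+22+13+10 = 80
… (46 more)
Knoll-Thorn-Denton-Elm-Willow-North-Knoll: 10+9+14+5+11+7 = 56  ← best
The minimum is 56.
One optimal route: Knoll → Thorn → Denton → Elm → Willow → North → Knoll (or its reverse).

Minimum total distance: 56 min.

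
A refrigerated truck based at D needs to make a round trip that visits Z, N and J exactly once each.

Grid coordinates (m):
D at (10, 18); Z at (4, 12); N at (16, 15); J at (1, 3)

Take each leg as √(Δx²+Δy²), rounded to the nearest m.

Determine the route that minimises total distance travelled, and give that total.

43 m — the shortest possible round trip.

D → Z → N → J → D: 8+12+19+17 = 56
D → Z → J → N → D: 8+9+19+7 = 43
D → N → Z → J → D: 7+12+9+17 = 45
The minimum is 43.
One optimal route: D → Z → J → N → D (or its reverse).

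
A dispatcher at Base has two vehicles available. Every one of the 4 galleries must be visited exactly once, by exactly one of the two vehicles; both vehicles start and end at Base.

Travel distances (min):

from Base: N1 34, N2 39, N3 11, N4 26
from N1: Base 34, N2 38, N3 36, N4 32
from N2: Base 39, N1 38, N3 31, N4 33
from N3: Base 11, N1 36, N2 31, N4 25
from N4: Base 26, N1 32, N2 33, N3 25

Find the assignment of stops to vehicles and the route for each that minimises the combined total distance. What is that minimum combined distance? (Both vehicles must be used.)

Try each way of splitting the stops between the two vehicles (each non-empty) and, for each split, find the best tour for each vehicle:
  {N1} + {N2, N3, N4}: 68 + 101 = 169
  {N2} + {N1, N3, N4}: 78 + 102 = 180
  {N1, N2} + {N3, N4}: 111 + 62 = 173
  {N3} + {N1, N2, N4}: 22 + 131 = 153
  {N1, N3} + {N2, N4}: 81 + 98 = 179
  {N2, N3} + {N1, N4}: 81 + 92 = 173
  … (7 splits in total)
Best: vehicle 1 Base → N3 → Base = 22; vehicle 2 Base → N1 → N2 → N4 → Base = 131; combined 153.

153 min — the smallest possible combined total.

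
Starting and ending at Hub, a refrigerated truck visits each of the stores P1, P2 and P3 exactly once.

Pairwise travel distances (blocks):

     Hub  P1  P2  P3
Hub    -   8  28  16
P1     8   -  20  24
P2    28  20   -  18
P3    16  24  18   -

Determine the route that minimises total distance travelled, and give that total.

Minimum total distance: 62 blocks.

Hub - P1 - P2 - P3 - Hub: 8+20+18+16 = 62
Hub - P1 - P3 - P2 - Hub: 8+24+18+28 = 78
Hub - P2 - P1 - P3 - Hub: 28+20+24+16 = 88
The minimum is 62.
One optimal route: Hub → P1 → P2 → P3 → Hub (or its reverse).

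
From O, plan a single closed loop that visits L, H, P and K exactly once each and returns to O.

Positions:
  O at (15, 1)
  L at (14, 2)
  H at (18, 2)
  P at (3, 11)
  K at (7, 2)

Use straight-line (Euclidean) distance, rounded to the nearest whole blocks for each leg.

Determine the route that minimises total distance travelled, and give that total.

With 4 stops there are 4!/2 = 12 distinct round trips (a route and its reverse cost the same).
O - L - H - P - K - O: 1+4+17+10+8 = 40
O - L - H - K - P - O: 1+4+11+10+16 = 42
O - L - P - H - K - O: 1+14+17+11+8 = 51
O - L - P - K - H - O: 1+14+10+11+3 = 39
O - L - K - H - P - O: 1+7+11+17+16 = 52
O - L - K - P - H - O: 1+7+10+17+3 = 38
O - H - L - P - K - O: 3+4+14+10+8 = 39
O - H - L - K - P - O: 3+4+7+10+16 = 40
O - H - P - L - K - O: 3+17+14+7+8 = 49
O - H - K - L - P - O: 3+11+7+14+16 = 51
O - P - L - H - K - O: 16+14+4+11+8 = 53
O - P - H - L - K - O: 16+17+4+7+8 = 52
The minimum is 38.
One optimal route: O → L → K → P → H → O (or its reverse).

Minimum total distance: 38 blocks.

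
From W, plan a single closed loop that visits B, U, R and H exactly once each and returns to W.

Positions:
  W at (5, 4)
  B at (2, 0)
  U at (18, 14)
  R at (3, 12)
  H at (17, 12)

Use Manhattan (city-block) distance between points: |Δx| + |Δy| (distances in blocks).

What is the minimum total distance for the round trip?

With 4 stops there are 4!/2 = 12 distinct round trips (a route and its reverse cost the same).
W→B→U→R→H→W: 7+30+17+14+20 = 88
W→B→U→H→R→W: 7+30+3+14+10 = 64
W→B→R→U→H→W: 7+13+17+3+20 = 60
W→B→R→H→U→W: 7+13+14+3+23 = 60
W→B→H→U→R→W: 7+27+3+17+10 = 64
W→B→H→R→U→W: 7+27+14+17+23 = 88
W→U→B→R→H→W: 23+30+13+14+20 = 100
W→U→B→H→R→W: 23+30+27+14+10 = 104
W→U→R→B→H→W: 23+17+13+27+20 = 100
W→U→H→B→R→W: 23+3+27+13+10 = 76
W→R→B→U→H→W: 10+13+30+3+20 = 76
W→R→U→B→H→W: 10+17+30+27+20 = 104
The minimum is 60.
One optimal route: W → B → R → U → H → W (or its reverse).

Shortest round trip = 60 blocks.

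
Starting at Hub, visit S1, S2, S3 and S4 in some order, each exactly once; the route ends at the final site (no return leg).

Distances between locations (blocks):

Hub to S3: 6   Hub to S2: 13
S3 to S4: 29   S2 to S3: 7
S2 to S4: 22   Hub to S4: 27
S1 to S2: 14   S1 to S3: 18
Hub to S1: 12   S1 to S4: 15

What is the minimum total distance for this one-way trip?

Minimum one-way distance = 42 blocks.

There are 4! = 24 possible orderings.
Hub → S1 → S2 → S3 → S4: 12+14+7+29 = 62
Hub → S1 → S2 → S4 → S3: 12+14+22+29 = 77
Hub → S1 → S3 → S2 → S4: 12+18+7+22 = 59
Hub → S1 → S3 → S4 → S2: 12+18+29+22 = 81
Hub → S1 → S4 → S2 → S3: 12+15+22+7 = 56
Hub → S1 → S4 → S3 → S2: 12+15+29+7 = 63
Hub → S2 → S1 → S3 → S4: 13+14+18+29 = 74
Hub → S2 → S1 → S4 → S3: 13+14+15+29 = 71
Hub → S2 → S3 → S1 → S4: 13+7+18+15 = 53
Hub → S2 → S3 → S4 → S1: 13+7+29+15 = 64
Hub → S2 → S4 → S1 → S3: 13+22+15+18 = 68
Hub → S2 → S4 → S3 → S1: 13+22+29+18 = 82
Hub → S3 → S1 → S2 → S4: 6+18+14+22 = 60
Hub → S3 → S1 → S4 → S2: 6+18+15+22 = 61
… (10 more)
Hub → S3 → S2 → S1 → S4: 6+7+14+15 = 42  ← best
The minimum is 42.
One shortest path: Hub → S3 → S2 → S1 → S4.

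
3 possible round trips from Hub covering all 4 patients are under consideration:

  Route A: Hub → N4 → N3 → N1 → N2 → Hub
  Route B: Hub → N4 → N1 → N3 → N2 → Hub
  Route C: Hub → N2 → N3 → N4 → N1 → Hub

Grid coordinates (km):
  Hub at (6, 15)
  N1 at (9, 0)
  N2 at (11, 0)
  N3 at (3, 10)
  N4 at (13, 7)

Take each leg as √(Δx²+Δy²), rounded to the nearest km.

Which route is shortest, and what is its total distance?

Route A: 11 + 10 + 12 + 2 + 16 = 51
Route B: 11 + 8 + 12 + 13 + 16 = 60
Route C: 16 + 13 + 10 + 8 + 15 = 62

Shortest is Route A, total 51 km.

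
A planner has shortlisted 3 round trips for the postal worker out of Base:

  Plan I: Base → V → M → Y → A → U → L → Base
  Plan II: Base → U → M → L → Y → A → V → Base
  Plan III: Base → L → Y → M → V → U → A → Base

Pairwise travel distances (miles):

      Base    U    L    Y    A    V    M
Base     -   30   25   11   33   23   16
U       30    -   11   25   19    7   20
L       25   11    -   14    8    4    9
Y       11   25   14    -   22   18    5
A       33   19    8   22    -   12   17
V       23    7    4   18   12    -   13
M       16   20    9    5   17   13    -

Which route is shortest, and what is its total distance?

Shortest is Plan III, total 116 miles.

Plan I: 23 + 13 + 5 + 22 + 19 + 11 + 25 = 118
Plan II: 30 + 20 + 9 + 14 + 22 + 12 + 23 = 130
Plan III: 25 + 14 + 5 + 13 + 7 + 19 + 33 = 116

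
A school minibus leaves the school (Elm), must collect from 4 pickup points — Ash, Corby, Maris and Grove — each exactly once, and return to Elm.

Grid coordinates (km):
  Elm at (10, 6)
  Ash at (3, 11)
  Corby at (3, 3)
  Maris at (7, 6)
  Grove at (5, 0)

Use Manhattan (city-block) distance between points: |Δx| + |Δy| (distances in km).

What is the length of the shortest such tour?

With 4 stops there are 4!/2 = 12 distinct round trips (a route and its reverse cost the same).
Elm→Ash→Corby→Maris→Grove→Elm: 12+8+7+8+11 = 46
Elm→Ash→Corby→Grove→Maris→Elm: 12+8+5+8+3 = 36
Elm→Ash→Maris→Corby→Grove→Elm: 12+9+7+5+11 = 44
Elm→Ash→Maris→Grove→Corby→Elm: 12+9+8+5+10 = 44
Elm→Ash→Grove→Corby→Maris→Elm: 12+13+5+7+3 = 40
Elm→Ash→Grove→Maris→Corby→Elm: 12+13+8+7+10 = 50
Elm→Corby→Ash→Maris→Grove→Elm: 10+8+9+8+11 = 46
Elm→Corby→Ash→Grove→Maris→Elm: 10+8+13+8+3 = 42
Elm→Corby→Maris→Ash→Grove→Elm: 10+7+9+13+11 = 50
Elm→Corby→Grove→Ash→Maris→Elm: 10+5+13+9+3 = 40
Elm→Maris→Ash→Corby→Grove→Elm: 3+9+8+5+11 = 36
Elm→Maris→Corby→Ash→Grove→Elm: 3+7+8+13+11 = 42
The minimum is 36.
One optimal route: Elm → Ash → Corby → Grove → Maris → Elm (or its reverse).

36 km — the shortest possible round trip.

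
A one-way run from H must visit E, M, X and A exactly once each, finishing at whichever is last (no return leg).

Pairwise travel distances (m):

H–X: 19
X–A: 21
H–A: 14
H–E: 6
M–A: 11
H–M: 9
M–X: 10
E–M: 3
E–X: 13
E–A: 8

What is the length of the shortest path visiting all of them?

35 m — the minimum one-way total.

There are 4! = 24 possible orderings.
H → E → M → X → A: 6+3+10+21 = 40
H → E → M → A → X: 6+3+11+21 = 41
H → E → X → M → A: 6+13+10+11 = 40
H → E → X → A → M: 6+13+21+11 = 51
H → E → A → M → X: 6+8+11+10 = 35
H → E → A → X → M: 6+8+21+10 = 45
H → M → E → X → A: 9+3+13+21 = 46
H → M → E → A → X: 9+3+8+21 = 41
H → M → X → E → A: 9+10+13+8 = 40
H → M → X → A → E: 9+10+21+8 = 48
H → M → A → E → X: 9+11+8+13 = 41
H → M → A → X → E: 9+11+21+13 = 54
H → X → E → M → A: 19+13+3+11 = 46
H → X → E → A → M: 19+13+8+11 = 51
… (10 more)
The minimum is 35.
One shortest path: H → E → A → M → X.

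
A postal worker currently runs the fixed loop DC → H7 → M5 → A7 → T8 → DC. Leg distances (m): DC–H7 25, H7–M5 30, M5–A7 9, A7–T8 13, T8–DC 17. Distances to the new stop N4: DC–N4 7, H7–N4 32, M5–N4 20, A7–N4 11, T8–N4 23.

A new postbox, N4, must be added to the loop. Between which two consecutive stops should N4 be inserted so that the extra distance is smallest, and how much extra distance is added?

+13 m — insert N4 between T8 and DC.

Insertion cost between consecutive stops i–j is d(i,N4) + d(N4,j) − d(i,j):
  between DC and H7: 7 + 32 − 25 = 14
  between H7 and M5: 32 + 20 − 30 = 22
  between M5 and A7: 20 + 11 − 9 = 22
  between A7 and T8: 11 + 23 − 13 = 21
  between T8 and DC: 23 + 7 − 17 = 13
Cheapest insertion is between T8 and DC, adding 13.
New total = 94 + 13 = 107.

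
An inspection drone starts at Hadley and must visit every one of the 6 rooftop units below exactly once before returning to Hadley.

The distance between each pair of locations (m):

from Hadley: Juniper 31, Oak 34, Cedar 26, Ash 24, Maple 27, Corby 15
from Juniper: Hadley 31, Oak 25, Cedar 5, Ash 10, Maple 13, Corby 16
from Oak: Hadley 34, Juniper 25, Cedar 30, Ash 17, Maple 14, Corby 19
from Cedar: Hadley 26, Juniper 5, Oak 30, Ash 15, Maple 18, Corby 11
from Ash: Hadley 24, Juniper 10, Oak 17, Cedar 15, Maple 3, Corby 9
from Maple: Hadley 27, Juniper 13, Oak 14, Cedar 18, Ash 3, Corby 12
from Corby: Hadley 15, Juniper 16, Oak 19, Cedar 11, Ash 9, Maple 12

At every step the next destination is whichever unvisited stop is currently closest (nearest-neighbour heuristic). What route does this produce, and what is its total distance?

Nearest-neighbour total = 109 m; route Hadley → Corby → Ash → Maple → Juniper → Cedar → Oak → Hadley.

Hadley → [Corby:15 / Ash:24 / Cedar:26 / Maple:27 / Juniper:31 / Oak:34] → Corby (15)
Corby → [Ash:9 / Cedar:11 / Maple:12 / Juniper:16 / Oak:19] → Ash (9)
Ash → [Maple:3 / Juniper:10 / Cedar:15 / Oak:17] → Maple (3)
Maple → [Juniper:13 / Oak:14 / Cedar:18] → Juniper (13)
Juniper → [Cedar:5 / Oak:25] → Cedar (5)
Cedar → [Oak:30] → Oak (30)
Return Oak→Hadley: 34.
Total = 15 + 9 + 3 + 13 + 5 + 30 + 34 = 109.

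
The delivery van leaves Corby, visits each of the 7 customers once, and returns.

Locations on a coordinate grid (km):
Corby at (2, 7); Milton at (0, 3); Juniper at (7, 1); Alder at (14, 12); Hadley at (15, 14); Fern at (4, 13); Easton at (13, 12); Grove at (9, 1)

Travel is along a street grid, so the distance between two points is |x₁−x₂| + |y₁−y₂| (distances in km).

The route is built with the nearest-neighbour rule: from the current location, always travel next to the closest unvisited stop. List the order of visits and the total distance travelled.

Corby → [Milton:6 / Fern:8 / Juniper:11 / Grove:13 / Easton:16 / Alder:17 / Hadley:20] → Milton (6)
Milton → [Juniper:9 / Grove:11 / Fern:14 / Easton:22 / Alder:23 / Hadley:26] → Juniper (9)
Juniper → [Grove:2 / Fern:15 / Easton:17 / Alder:18 / Hadley:21] → Grove (2)
Grove → [Easton:15 / Alder:16 / Fern:17 / Hadley:19] → Easton (15)
Easton → [Alder:1 / Hadley:4 / Fern:10] → Alder (1)
Alder → [Hadley:3 / Fern:11] → Hadley (3)
Hadley → [Fern:12] → Fern (12)
Return Fern→Corby: 8.
Total = 6 + 9 + 2 + 15 + 1 + 3 + 12 + 8 = 56.

56 km along Corby → Milton → Juniper → Grove → Easton → Alder → Hadley → Fern → Corby.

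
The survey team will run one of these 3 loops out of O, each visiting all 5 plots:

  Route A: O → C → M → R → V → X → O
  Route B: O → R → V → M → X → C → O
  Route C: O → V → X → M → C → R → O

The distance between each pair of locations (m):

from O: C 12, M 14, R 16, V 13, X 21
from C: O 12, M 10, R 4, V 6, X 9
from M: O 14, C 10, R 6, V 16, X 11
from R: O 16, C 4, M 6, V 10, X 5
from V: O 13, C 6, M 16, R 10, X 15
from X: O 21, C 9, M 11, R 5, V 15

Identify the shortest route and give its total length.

Route A: 12 + 10 + 6 + 10 + 15 + 21 = 74
Route B: 16 + 10 + 16 + 11 + 9 + 12 = 74
Route C: 13 + 15 + 11 + 10 + 4 + 16 = 69

69 m — Route C is the shortest.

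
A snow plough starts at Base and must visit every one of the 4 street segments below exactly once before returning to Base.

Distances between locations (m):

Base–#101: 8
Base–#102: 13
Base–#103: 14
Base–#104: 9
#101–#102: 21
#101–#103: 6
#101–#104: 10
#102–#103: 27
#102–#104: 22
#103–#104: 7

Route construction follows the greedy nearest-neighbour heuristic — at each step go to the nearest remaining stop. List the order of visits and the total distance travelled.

At Base the remaining stops are #101 8, #104 9, #102 13, #103 14; go to #101.
At #101 the remaining stops are #103 6, #104 10, #102 21; go to #103.
At #103 the remaining stops are #104 7, #102 27; go to #104.
At #104 the remaining stops are #102 22; go to #102.
Return #102→Base: 13.
Total = 8 + 6 + 7 + 22 + 13 = 56.

56 m along Base → #101 → #103 → #104 → #102 → Base.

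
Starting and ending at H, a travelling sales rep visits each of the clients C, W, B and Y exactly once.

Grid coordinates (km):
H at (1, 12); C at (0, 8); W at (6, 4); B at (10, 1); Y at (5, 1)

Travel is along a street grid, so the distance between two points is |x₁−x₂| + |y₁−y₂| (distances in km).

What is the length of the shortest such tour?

Shortest round trip = 42 km.

With 4 stops there are 4!/2 = 12 distinct round trips (a route and its reverse cost the same).
H-C-W-B-Y-H: 5+10+7+5+15 = 42
H-C-W-Y-B-H: 5+10+4+5+20 = 44
H-C-B-W-Y-H: 5+17+7+4+15 = 48
H-C-B-Y-W-H: 5+17+5+4+13 = 44
H-C-Y-W-B-H: 5+12+4+7+20 = 48
H-C-Y-B-W-H: 5+12+5+7+13 = 42
H-W-C-B-Y-H: 13+10+17+5+15 = 60
H-W-C-Y-B-H: 13+10+12+5+20 = 60
H-W-B-C-Y-H: 13+7+17+12+15 = 64
H-W-Y-C-B-H: 13+4+12+17+20 = 66
H-B-C-W-Y-H: 20+17+10+4+15 = 66
H-B-W-C-Y-H: 20+7+10+12+15 = 64
The minimum is 42.
One optimal route: H → C → W → B → Y → H (or its reverse).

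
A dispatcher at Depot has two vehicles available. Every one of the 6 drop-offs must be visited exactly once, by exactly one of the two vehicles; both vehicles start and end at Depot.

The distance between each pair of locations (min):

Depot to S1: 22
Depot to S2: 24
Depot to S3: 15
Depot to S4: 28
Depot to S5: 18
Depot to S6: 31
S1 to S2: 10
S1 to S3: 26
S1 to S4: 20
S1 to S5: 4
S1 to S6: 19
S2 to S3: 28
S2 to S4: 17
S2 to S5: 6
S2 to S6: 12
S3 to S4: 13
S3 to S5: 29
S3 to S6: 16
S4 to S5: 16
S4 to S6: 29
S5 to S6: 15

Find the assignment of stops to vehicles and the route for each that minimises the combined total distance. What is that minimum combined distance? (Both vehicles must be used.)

Try each way of splitting the stops between the two vehicles (each non-empty) and, for each split, find the best tour for each vehicle:
  {S1} + {S2, S3, S4, S5, S6}: 44 + 90 = 134
  {S2} + {S1, S3, S4, S5, S6}: 48 + 98 = 146
  {S1, S2} + {S3, S4, S5, S6}: 56 + 90 = 146
  {S3} + {S1, S2, S4, S5, S6}: 30 + 98 = 128
  {S1, S3} + {S2, S4, S5, S6}: 63 + 90 = 153
  {S2, S3} + {S1, S4, S5, S6}: 67 + 98 = 165
  … (31 splits in total)
Best: vehicle 1 Depot → S3 → Depot = 30; vehicle 2 Depot → S1 → S5 → S6 → S2 → S4 → Depot = 98; combined 128.

Minimum combined distance: 128 min.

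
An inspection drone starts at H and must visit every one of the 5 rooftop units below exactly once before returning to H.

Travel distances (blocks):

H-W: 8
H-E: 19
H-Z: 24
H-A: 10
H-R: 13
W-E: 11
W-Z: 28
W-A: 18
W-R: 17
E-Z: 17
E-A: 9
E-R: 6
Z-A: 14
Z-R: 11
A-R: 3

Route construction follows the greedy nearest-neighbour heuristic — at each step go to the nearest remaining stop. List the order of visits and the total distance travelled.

At H the remaining stops are W 8, A 10, R 13, E 19, Z 24; go to W.
At W the remaining stops are E 11, R 17, A 18, Z 28; go to E.
At E the remaining stops are R 6, A 9, Z 17; go to R.
At R the remaining stops are A 3, Z 11; go to A.
At A the remaining stops are Z 14; go to Z.
Return Z→H: 24.
Total = 8 + 11 + 6 + 3 + 14 + 24 = 66.

Nearest-neighbour total = 66 blocks; route H → W → E → R → A → Z → H.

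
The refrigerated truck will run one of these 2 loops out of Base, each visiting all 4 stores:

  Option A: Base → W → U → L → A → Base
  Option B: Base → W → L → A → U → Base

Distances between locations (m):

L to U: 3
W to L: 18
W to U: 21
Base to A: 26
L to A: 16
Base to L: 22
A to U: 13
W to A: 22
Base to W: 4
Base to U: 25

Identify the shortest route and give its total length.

Option A: 4 + 21 + 3 + 16 + 26 = 70
Option B: 4 + 18 + 16 + 13 + 25 = 76

Shortest is Option A, total 70 m.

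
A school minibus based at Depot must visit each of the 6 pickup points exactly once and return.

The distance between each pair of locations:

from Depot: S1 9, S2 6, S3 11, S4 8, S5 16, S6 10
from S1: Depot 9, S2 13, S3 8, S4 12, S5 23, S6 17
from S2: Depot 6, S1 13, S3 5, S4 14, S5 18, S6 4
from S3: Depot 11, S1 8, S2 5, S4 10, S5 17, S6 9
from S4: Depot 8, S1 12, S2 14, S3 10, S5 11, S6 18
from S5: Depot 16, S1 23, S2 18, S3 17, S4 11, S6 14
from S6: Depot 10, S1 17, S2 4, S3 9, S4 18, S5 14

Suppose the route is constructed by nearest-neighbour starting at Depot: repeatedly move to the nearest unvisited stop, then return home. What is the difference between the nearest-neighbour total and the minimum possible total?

Excess over optimum: 7.

From Depot: S2=6, S4=8, S1=9, S6=10, S3=11, S5=16 → choose S2 (6).
From S2: S6=4, S3=5, S1=13, S4=14, S5=18 → choose S6 (4).
From S6: S3=9, S5=14, S1=17, S4=18 → choose S3 (9).
From S3: S1=8, S4=10, S5=17 → choose S1 (8).
From S1: S4=12, S5=23 → choose S4 (12).
From S4: S5=11 → choose S5 (11).
NN route Depot → S2 → S6 → S3 → S1 → S4 → S5 → Depot costs 66.
Optimal: Depot → S1 → S3 → S2 → S6 → S5 → S4 → Depot costs 59 (by enumerating all 360 distinct tours).
Excess = 66 − 59 = 7.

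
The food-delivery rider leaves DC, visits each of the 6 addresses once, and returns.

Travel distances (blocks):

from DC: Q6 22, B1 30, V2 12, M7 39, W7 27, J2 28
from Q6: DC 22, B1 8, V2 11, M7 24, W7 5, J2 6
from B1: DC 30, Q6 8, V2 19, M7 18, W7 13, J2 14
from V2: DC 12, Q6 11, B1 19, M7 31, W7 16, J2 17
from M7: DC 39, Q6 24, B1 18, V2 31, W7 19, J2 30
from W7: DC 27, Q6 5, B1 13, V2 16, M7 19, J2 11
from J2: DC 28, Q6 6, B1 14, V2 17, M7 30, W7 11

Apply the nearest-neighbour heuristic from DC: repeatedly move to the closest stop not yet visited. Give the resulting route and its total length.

Total distance 110 blocks via the nearest-neighbour route DC → V2 → Q6 → W7 → J2 → B1 → M7 → DC.

DC → [V2:12 / Q6:22 / W7:27 / J2:28 / B1:30 / M7:39] → V2 (12)
V2 → [Q6:11 / W7:16 / J2:17 / B1:19 / M7:31] → Q6 (11)
Q6 → [W7:5 / J2:6 / B1:8 / M7:24] → W7 (5)
W7 → [J2:11 / B1:13 / M7:19] → J2 (11)
J2 → [B1:14 / M7:30] → B1 (14)
B1 → [M7:18] → M7 (18)
Return M7→DC: 39.
Total = 12 + 11 + 5 + 11 + 14 + 18 + 39 = 110.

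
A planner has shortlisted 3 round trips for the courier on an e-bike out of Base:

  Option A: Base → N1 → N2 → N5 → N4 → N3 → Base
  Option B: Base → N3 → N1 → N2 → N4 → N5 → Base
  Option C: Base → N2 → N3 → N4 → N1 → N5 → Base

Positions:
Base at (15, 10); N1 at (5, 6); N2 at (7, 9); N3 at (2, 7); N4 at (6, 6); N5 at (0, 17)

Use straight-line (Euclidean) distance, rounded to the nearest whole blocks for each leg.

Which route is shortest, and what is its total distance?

Option A: 11 + 4 + 11 + 13 + 4 + 13 = 56
Option B: 13 + 3 + 4 + 3 + 13 + 17 = 53
Option C: 8 + 5 + 4 + 1 + 12 + 17 = 47

47 blocks — Option C is the shortest.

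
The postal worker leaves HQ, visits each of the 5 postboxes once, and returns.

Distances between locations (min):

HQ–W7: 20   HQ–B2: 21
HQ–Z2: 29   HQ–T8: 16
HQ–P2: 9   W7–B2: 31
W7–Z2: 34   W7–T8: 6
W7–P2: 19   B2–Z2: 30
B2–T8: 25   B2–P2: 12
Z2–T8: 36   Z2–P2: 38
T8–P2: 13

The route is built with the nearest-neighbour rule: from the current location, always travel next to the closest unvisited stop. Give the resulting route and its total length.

Nearest-neighbour total = 115 min; route HQ → P2 → B2 → T8 → W7 → Z2 → HQ.

At HQ the remaining stops are P2 9, T8 16, W7 20, B2 21, Z2 29; go to P2.
At P2 the remaining stops are B2 12, T8 13, W7 19, Z2 38; go to B2.
At B2 the remaining stops are T8 25, Z2 30, W7 31; go to T8.
At T8 the remaining stops are W7 6, Z2 36; go to W7.
At W7 the remaining stops are Z2 34; go to Z2.
Return Z2→HQ: 29.
Total = 9 + 12 + 25 + 6 + 34 + 29 = 115.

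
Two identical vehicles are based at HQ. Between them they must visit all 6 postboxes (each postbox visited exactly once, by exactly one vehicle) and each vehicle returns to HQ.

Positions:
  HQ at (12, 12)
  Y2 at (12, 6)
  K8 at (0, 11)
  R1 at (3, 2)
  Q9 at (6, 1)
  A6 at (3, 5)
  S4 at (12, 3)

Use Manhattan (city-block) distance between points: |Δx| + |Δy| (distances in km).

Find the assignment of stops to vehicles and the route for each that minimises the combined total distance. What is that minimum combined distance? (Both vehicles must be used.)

58 km — the smallest possible combined total.

Try each way of splitting the stops between the two vehicles (each non-empty) and, for each split, find the best tour for each vehicle:
  {Y2} + {K8, R1, Q9, A6, S4}: 12 + 46 = 58
  {K8} + {Y2, R1, Q9, A6, S4}: 26 + 40 = 66
  {Y2, K8} + {R1, Q9, A6, S4}: 36 + 40 = 76
  {R1} + {Y2, K8, Q9, A6, S4}: 38 + 46 = 84
  {Y2, R1} + {K8, Q9, A6, S4}: 38 + 46 = 84
  {K8, R1} + {Y2, Q9, A6, S4}: 44 + 40 = 84
  … (31 splits in total)
Best: vehicle 1 HQ → Y2 → HQ = 12; vehicle 2 HQ → K8 → A6 → R1 → Q9 → S4 → HQ = 46; combined 58.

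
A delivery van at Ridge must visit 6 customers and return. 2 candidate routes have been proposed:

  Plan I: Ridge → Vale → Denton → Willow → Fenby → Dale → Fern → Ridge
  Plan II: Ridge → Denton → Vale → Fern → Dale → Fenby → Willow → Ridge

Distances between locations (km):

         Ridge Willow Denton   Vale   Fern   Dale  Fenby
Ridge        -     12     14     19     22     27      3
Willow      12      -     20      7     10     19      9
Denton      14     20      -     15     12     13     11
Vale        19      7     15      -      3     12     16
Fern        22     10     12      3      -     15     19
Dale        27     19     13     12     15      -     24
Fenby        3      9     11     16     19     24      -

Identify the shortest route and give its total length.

92 km — Plan II is the shortest.

Plan I: 19 + 15 + 20 + 9 + 24 + 15 + 22 = 124
Plan II: 14 + 15 + 3 + 15 + 24 + 9 + 12 = 92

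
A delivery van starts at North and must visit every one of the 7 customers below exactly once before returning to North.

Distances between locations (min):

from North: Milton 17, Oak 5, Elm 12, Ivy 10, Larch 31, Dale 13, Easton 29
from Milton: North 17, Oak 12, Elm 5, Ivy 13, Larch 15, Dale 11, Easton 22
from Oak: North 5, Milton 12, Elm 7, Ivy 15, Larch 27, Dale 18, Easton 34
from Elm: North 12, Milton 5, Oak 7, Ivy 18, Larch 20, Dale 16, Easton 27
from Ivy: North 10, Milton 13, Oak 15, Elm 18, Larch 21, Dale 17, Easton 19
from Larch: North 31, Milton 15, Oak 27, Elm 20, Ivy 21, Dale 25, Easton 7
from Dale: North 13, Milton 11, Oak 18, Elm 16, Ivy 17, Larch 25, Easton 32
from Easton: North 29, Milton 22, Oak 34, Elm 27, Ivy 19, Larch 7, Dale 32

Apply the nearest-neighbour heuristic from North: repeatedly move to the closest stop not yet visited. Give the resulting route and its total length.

At North the remaining stops are Oak 5, Ivy 10, Elm 12, Dale 13, Milton 17, Easton 29, Larch 31; go to Oak.
At Oak the remaining stops are Elm 7, Milton 12, Ivy 15, Dale 18, Larch 27, Easton 34; go to Elm.
At Elm the remaining stops are Milton 5, Dale 16, Ivy 18, Larch 20, Easton 27; go to Milton.
At Milton the remaining stops are Dale 11, Ivy 13, Larch 15, Easton 22; go to Dale.
At Dale the remaining stops are Ivy 17, Larch 25, Easton 32; go to Ivy.
At Ivy the remaining stops are Easton 19, Larch 21; go to Easton.
At Easton the remaining stops are Larch 7; go to Larch.
Return Larch→North: 31.
Total = 5 + 7 + 5 + 11 + 17 + 19 + 7 + 31 = 102.

102 min along North → Oak → Elm → Milton → Dale → Ivy → Easton → Larch → North.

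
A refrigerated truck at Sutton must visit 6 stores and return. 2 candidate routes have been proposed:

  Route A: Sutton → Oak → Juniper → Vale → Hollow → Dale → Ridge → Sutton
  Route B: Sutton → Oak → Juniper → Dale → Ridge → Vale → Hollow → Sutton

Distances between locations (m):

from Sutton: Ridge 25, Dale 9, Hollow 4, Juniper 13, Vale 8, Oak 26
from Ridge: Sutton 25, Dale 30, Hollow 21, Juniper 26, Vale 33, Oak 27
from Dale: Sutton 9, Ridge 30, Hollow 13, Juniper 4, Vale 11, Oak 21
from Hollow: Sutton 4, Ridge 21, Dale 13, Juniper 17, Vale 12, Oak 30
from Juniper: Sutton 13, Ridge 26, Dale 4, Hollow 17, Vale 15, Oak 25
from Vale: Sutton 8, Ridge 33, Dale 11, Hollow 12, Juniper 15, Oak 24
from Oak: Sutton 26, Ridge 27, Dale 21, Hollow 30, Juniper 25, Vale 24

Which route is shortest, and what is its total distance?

134 m — Route B is the shortest.

Route A: 26 + 25 + 15 + 12 + 13 + 30 + 25 = 146
Route B: 26 + 25 + 4 + 30 + 33 + 12 + 4 = 134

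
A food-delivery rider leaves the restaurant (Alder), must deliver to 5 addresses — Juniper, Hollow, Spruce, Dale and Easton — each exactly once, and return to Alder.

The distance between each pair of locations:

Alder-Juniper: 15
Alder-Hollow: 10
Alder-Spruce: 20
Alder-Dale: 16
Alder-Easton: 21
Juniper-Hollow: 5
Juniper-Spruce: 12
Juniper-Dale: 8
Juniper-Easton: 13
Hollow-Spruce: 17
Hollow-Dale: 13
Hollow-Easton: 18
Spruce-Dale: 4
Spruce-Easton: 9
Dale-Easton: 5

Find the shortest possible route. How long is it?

There are 60 distinct closed tours to check (reversals are equivalent).
Alder → Juniper → Hollow → Spruce → Dale → Easton → Alder: 15+5+17+4+5+21 = 67
Alder → Juniper → Hollow → Spruce → Easton → Dale → Alder: 15+5+17+9+5+16 = 67
Alder → Juniper → Hollow → Dale → Spruce → Easton → Alder: 15+5+13+4+9+21 = 67
Alder → Juniper → Hollow → Dale → Easton → Spruce → Alder: 15+5+13+5+9+20 = 67
Alder → Juniper → Hollow → Easton → Spruce → Dale → Alder: 15+5+18+9+4+16 = 67
Alder → Juniper → Hollow → Easton → Dale → Spruce → Alder: 15+5+18+5+4+20 = 67
Alder → Juniper → Spruce → Hollow → Dale → Easton → Alder: 15+12+17+13+5+21 = 83
Alder → Juniper → Spruce → Hollow → Easton → Dale → Alder: 15+12+17+18+5+16 = 83
Alder → Juniper → Spruce → Dale → Hollow → Easton → Alder: 15+12+4+13+18+21 = 83
Alder → Juniper → Spruce → Dale → Easton → Hollow → Alder: 15+12+4+5+18+10 = 64
Alder → Juniper → Spruce → Easton → Hollow → Dale → Alder: 15+12+9+18+13+16 = 83
Alder → Juniper → Spruce → Easton → Dale → Hollow → Alder: 15+12+9+5+13+10 = 64
Alder → Juniper → Dale → Hollow → Spruce → Easton → Alder: 15+8+13+17+9+21 = 83
Alder → Juniper → Dale → Hollow → Easton → Spruce → Alder: 15+8+13+18+9+20 = 83
… (46 more)
Alder → Hollow → Juniper → Spruce → Dale → Easton → Alder: 10+5+12+4+5+21 = 57  ← best
The minimum is 57.
One optimal route: Alder → Hollow → Juniper → Spruce → Dale → Easton → Alder (or its reverse).

Shortest round trip = 57.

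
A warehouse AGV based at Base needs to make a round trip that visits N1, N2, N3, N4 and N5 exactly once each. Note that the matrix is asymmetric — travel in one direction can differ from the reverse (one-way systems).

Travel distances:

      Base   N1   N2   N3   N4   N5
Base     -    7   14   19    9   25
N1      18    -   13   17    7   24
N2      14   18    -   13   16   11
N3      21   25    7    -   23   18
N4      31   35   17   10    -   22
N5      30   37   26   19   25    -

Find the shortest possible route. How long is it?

Shortest round trip = 72.

Base→N1→N2→N3→N4→N5→Base: 7+13+13+23+22+30 = 108
Base→N1→N2→N3→N5→N4→Base: 7+13+13+18+25+31 = 107
Base→N1→N2→N4→N3→N5→Base: 7+13+16+10+18+30 = 94
Base→N1→N2→N4→N5→N3→Base: 7+13+16+22+19+21 = 98
Base→N1→N2→N5→N3→N4→Base: 7+13+11+19+23+31 = 104
Base→N1→N2→N5→N4→N3→Base: 7+13+11+25+10+21 = 87
Base→N1→N3→N2→N4→N5→Base: 7+17+7+16+22+30 = 99
Base→N1→N3→N2→N5→N4→Base: 7+17+7+11+25+31 = 98
Base→N1→N3→N4→N2→N5→Base: 7+17+23+17+11+30 = 105
Base→N1→N3→N4→N5→N2→Base: 7+17+23+22+26+14 = 109
Base→N1→N3→N5→N2→N4→Base: 7+17+18+26+16+31 = 115
Base→N1→N3→N5→N4→N2→Base: 7+17+18+25+17+14 = 98
Base→N1→N4→N2→N3→N5→Base: 7+7+17+13+18+30 = 92
Base→N1→N4→N2→N5→N3→Base: 7+7+17+11+19+21 = 82
… (106 more)
Base→N1→N4→N3→N2→N5→Base: 7+7+10+7+11+30 = 72  ← best
The minimum is 72.
One optimal route: Base → N1 → N4 → N3 → N2 → N5 → Base.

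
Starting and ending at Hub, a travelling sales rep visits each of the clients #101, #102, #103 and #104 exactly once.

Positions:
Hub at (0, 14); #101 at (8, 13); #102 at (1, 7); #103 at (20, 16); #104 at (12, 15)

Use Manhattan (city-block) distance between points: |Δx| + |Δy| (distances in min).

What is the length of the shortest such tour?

Shortest round trip = 58 min.

With 4 stops there are 4!/2 = 12 distinct round trips (a route and its reverse cost the same).
Hub-#101-#102-#103-#104-Hub: 9+13+28+9+13 = 72
Hub-#101-#102-#104-#103-Hub: 9+13+19+9+22 = 72
Hub-#101-#103-#102-#104-Hub: 9+15+28+19+13 = 84
Hub-#101-#103-#104-#102-Hub: 9+15+9+19+8 = 60
Hub-#101-#104-#102-#103-Hub: 9+6+19+28+22 = 84
Hub-#101-#104-#103-#102-Hub: 9+6+9+28+8 = 60
Hub-#102-#101-#103-#104-Hub: 8+13+15+9+13 = 58
Hub-#102-#101-#104-#103-Hub: 8+13+6+9+22 = 58
Hub-#102-#103-#101-#104-Hub: 8+28+15+6+13 = 70
Hub-#102-#104-#101-#103-Hub: 8+19+6+15+22 = 70
Hub-#103-#101-#102-#104-Hub: 22+15+13+19+13 = 82
Hub-#103-#102-#101-#104-Hub: 22+28+13+6+13 = 82
The minimum is 58.
One optimal route: Hub → #102 → #101 → #103 → #104 → Hub (or its reverse).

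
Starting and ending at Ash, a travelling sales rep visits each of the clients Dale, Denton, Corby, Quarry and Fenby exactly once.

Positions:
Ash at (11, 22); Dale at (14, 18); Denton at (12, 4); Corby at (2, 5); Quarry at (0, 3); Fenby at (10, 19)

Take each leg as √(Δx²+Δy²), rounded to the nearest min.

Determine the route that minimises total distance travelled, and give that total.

With 5 stops there are 5!/2 = 60 distinct round trips (a route and its reverse cost the same).
Ash → Dale → Denton → Corby → Quarry → Fenby → Ash: 5+14+10+3+19+3 = 54
Ash → Dale → Denton → Corby → Fenby → Quarry → Ash: 5+14+10+16+19+22 = 86
Ash → Dale → Denton → Quarry → Corby → Fenby → Ash: 5+14+12+3+16+3 = 53
Ash → Dale → Denton → Quarry → Fenby → Corby → Ash: 5+14+12+19+16+19 = 85
Ash → Dale → Denton → Fenby → Corby → Quarry → Ash: 5+14+15+16+3+22 = 75
Ash → Dale → Denton → Fenby → Quarry → Corby → Ash: 5+14+15+19+3+19 = 75
Ash → Dale → Corby → Denton → Quarry → Fenby → Ash: 5+18+10+12+19+3 = 67
Ash → Dale → Corby → Denton → Fenby → Quarry → Ash: 5+18+10+15+19+22 = 89
Ash → Dale → Corby → Quarry → Denton → Fenby → Ash: 5+18+3+12+15+3 = 56
Ash → Dale → Corby → Quarry → Fenby → Denton → Ash: 5+18+3+19+15+18 = 78
Ash → Dale → Corby → Fenby → Denton → Quarry → Ash: 5+18+16+15+12+22 = 88
Ash → Dale → Corby → Fenby → Quarry → Denton → Ash: 5+18+16+19+12+18 = 88
Ash → Dale → Quarry → Denton → Corby → Fenby → Ash: 5+21+12+10+16+3 = 67
Ash → Dale → Quarry → Denton → Fenby → Corby → Ash: 5+21+12+15+16+19 = 88
… (46 more)
The minimum is 53.
One optimal route: Ash → Dale → Denton → Quarry → Corby → Fenby → Ash (or its reverse).

Shortest round trip = 53 min.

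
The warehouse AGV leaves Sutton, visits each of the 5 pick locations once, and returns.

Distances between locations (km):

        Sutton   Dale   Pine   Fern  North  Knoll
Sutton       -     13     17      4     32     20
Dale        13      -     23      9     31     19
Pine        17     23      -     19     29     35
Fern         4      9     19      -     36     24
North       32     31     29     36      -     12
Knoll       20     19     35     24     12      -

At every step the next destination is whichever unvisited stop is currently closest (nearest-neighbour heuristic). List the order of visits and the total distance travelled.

90 km along Sutton → Fern → Dale → Knoll → North → Pine → Sutton.

From Sutton: distances to unvisited — Fern=4, Dale=13, Pine=17, Knoll=20, North=32. Nearest is Fern (4).
From Fern: distances to unvisited — Dale=9, Pine=19, Knoll=24, North=36. Nearest is Dale (9).
From Dale: distances to unvisited — Knoll=19, Pine=23, North=31. Nearest is Knoll (19).
From Knoll: distances to unvisited — North=12, Pine=35. Nearest is North (12).
From North: distances to unvisited — Pine=29. Nearest is Pine (29).
Return Pine→Sutton: 17.
Total = 4 + 9 + 19 + 12 + 29 + 17 = 90.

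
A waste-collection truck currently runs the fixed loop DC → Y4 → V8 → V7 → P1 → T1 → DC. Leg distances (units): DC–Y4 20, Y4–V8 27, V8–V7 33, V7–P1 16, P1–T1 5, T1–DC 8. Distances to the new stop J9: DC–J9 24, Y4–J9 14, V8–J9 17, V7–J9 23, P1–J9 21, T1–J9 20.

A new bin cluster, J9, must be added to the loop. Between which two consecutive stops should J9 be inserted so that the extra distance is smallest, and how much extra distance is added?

Insertion cost between consecutive stops i–j is d(i,J9) + d(J9,j) − d(i,j):
  between DC and Y4: 24 + 14 − 20 = 18
  between Y4 and V8: 14 + 17 − 27 = 4
  between V8 and V7: 17 + 23 − 33 = 7
  between V7 and P1: 23 + 21 − 16 = 28
  between P1 and T1: 21 + 20 − 5 = 36
  between T1 and DC: 20 + 24 − 8 = 36
Cheapest insertion is between Y4 and V8, adding 4.
New total = 109 + 4 = 113.

+4 — insert J9 between Y4 and V8.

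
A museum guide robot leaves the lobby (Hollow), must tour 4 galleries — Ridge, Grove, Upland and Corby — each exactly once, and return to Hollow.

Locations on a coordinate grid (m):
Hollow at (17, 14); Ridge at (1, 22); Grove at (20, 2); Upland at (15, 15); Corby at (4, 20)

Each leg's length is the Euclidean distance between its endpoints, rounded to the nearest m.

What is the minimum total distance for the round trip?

58 m — the shortest possible round trip.

Hollow - Ridge - Grove - Upland - Corby - Hollow: 18+28+14+12+14 = 86
Hollow - Ridge - Grove - Corby - Upland - Hollow: 18+28+24+12+2 = 84
Hollow - Ridge - Upland - Grove - Corby - Hollow: 18+16+14+24+14 = 86
Hollow - Ridge - Upland - Corby - Grove - Hollow: 18+16+12+24+12 = 82
Hollow - Ridge - Corby - Grove - Upland - Hollow: 18+4+24+14+2 = 62
Hollow - Ridge - Corby - Upland - Grove - Hollow: 18+4+12+14+12 = 60
Hollow - Grove - Ridge - Upland - Corby - Hollow: 12+28+16+12+14 = 82
Hollow - Grove - Ridge - Corby - Upland - Hollow: 12+28+4+12+2 = 58
Hollow - Grove - Upland - Ridge - Corby - Hollow: 12+14+16+4+14 = 60
Hollow - Grove - Corby - Ridge - Upland - Hollow: 12+24+4+16+2 = 58
Hollow - Upland - Ridge - Grove - Corby - Hollow: 2+16+28+24+14 = 84
Hollow - Upland - Grove - Ridge - Corby - Hollow: 2+14+28+4+14 = 62
The minimum is 58.
One optimal route: Hollow → Grove → Ridge → Corby → Upland → Hollow (or its reverse).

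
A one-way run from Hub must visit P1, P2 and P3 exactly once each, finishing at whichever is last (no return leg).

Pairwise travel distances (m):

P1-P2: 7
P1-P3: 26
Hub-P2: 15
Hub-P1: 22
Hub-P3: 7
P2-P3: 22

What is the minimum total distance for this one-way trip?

Minimum one-way distance = 36 m.

There are 3! = 6 possible orderings.
Hub - P1 - P2 - P3: 22+7+22 = 51
Hub - P1 - P3 - P2: 22+26+22 = 70
Hub - P2 - P1 - P3: 15+7+26 = 48
Hub - P2 - P3 - P1: 15+22+26 = 63
Hub - P3 - P1 - P2: 7+26+7 = 40
Hub - P3 - P2 - P1: 7+22+7 = 36
The minimum is 36.
One shortest path: Hub → P3 → P2 → P1.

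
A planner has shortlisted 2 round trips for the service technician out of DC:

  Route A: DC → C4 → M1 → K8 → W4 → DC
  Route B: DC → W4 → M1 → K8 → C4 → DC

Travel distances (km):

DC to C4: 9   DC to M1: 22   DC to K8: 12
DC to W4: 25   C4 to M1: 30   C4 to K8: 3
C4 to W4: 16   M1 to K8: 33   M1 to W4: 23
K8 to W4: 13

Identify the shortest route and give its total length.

Route A: 9 + 30 + 33 + 13 + 25 = 110
Route B: 25 + 23 + 33 + 3 + 9 = 93

93 km — Route B is the shortest.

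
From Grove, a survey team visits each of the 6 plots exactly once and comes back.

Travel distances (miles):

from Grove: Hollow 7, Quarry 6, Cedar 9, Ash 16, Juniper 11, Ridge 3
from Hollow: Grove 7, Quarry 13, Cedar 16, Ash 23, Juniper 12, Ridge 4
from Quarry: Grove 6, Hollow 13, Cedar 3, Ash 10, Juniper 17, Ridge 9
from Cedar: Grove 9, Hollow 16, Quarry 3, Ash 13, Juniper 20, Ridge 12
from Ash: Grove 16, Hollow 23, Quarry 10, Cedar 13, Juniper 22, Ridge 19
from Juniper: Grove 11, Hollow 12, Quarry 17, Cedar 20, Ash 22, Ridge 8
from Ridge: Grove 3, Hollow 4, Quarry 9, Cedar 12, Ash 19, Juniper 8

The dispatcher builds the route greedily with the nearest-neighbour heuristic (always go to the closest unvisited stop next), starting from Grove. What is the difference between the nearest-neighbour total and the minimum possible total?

Grove: Ridge=3, Quarry=6, Hollow=7, Cedar=9, Juniper=11, Ash=16 ⇒ Ridge
Ridge: Hollow=4, Juniper=8, Quarry=9, Cedar=12, Ash=19 ⇒ Hollow
Hollow: Juniper=12, Quarry=13, Cedar=16, Ash=23 ⇒ Juniper
Juniper: Quarry=17, Cedar=20, Ash=22 ⇒ Quarry
Quarry: Cedar=3, Ash=10 ⇒ Cedar
Cedar: Ash=13 ⇒ Ash
NN route Grove → Ridge → Hollow → Juniper → Quarry → Cedar → Ash → Grove costs 68.
Optimal: Grove → Hollow → Ridge → Juniper → Ash → Quarry → Cedar → Grove costs 63 (by enumerating all 360 distinct tours).
Excess = 68 − 63 = 5.

5 miles longer than the optimal tour.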